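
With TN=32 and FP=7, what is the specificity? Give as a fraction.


Specificity = TN / (TN + FP) = 32 / 39 = 32/39.

32/39


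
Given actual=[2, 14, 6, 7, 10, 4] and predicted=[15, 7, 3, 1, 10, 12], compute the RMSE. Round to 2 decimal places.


MSE = 54.5000. RMSE = sqrt(54.5000) = 7.38.

7.38


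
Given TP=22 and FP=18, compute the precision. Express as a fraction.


Precision = TP / (TP + FP) = 22 / 40 = 11/20.

11/20


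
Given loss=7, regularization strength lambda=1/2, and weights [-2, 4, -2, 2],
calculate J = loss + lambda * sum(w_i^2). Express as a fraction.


L2 sq norm = sum(w^2) = 28. J = 7 + 1/2 * 28 = 21.

21


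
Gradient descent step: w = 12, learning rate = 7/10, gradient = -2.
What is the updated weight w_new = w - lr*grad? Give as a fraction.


w_new = 12 - 7/10 * -2 = 12 - -7/5 = 67/5.

67/5


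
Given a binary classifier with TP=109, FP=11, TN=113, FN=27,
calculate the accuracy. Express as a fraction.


Accuracy = (TP + TN) / (TP + TN + FP + FN) = (109 + 113) / 260 = 111/130.

111/130


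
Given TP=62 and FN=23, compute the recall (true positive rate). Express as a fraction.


Recall = TP / (TP + FN) = 62 / 85 = 62/85.

62/85


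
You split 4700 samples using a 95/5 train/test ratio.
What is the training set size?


Test set = 4700 * 5% = 235. Training set = 4700 - 235 = 4465.

4465


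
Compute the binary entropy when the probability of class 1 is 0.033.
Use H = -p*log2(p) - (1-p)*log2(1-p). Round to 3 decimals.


H = -0.033*log2(0.033) - 0.967*log2(0.967) = 0.209.

0.209


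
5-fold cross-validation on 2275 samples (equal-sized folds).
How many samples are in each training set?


Each validation fold has 2275/5 = 455 samples. Training set = 2275 - 455 = 1820.

1820


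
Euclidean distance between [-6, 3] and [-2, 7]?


d = sqrt(sum of squared differences). (-6--2)^2=16, (3-7)^2=16. Sum = 32.

sqrt(32)


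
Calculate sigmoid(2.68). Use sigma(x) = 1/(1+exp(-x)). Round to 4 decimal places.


sigma(2.68) = 1/(1+e^(-2.68)) = 1/(1+0.068563) = 1/1.068563 = 0.9358.

0.9358


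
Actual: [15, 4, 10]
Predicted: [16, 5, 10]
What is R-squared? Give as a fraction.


Mean(y) = 29/3. SS_res = 2. SS_tot = 182/3. R^2 = 1 - 2/(182/3) = 88/91.

88/91


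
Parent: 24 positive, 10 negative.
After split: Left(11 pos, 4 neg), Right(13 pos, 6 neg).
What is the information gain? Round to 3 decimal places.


H(parent) = 0.8740. H(left) = 0.8366, H(right) = 0.8997. Weighted = (15/34)*0.8366 + (19/34)*0.8997 = 0.8719. IG = 0.8740 - 0.8719 = 0.0021, which rounds to 0.002.

0.002


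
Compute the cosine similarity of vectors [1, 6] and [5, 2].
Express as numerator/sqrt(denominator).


dot = 17. |a|^2 = 37, |b|^2 = 29. cos = 17/sqrt(1073).

17/sqrt(1073)


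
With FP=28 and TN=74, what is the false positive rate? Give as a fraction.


FPR = FP / (FP + TN) = 28 / 102 = 14/51.

14/51


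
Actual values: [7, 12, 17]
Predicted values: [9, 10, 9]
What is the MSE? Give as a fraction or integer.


MSE = (1/3) * ((7-9)^2=4 + (12-10)^2=4 + (17-9)^2=64). Sum = 72. MSE = 24.

24


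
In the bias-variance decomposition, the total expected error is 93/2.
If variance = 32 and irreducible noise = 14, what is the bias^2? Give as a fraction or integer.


Total error = bias^2 + variance + irreducible noise. So bias^2 = 93/2 - 32 - 14 = 1/2.

1/2


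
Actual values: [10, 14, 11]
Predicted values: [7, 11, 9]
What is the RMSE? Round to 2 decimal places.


MSE = 7.3333. RMSE = sqrt(7.3333) = 2.71.

2.71


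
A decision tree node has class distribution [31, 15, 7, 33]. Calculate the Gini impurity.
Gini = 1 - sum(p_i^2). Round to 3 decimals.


Total = 86. Proportions: 31/86, 15/86, 7/86, 33/86. sum(p_i^2) = 0.3142. Gini = 1 - 0.3142 = 0.6858, which rounds to 0.686.

0.686


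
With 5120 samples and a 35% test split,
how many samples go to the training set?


Test set = 5120 * 35% = 1792. Training set = 5120 - 1792 = 3328.

3328


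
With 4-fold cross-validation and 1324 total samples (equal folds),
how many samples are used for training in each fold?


Each validation fold has 1324/4 = 331 samples. Training set = 1324 - 331 = 993.

993


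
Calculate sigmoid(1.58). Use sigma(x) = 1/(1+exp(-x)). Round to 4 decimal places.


sigma(1.58) = 1/(1+e^(-1.58)) = 1/(1+0.205975) = 1/1.205975 = 0.8292.

0.8292


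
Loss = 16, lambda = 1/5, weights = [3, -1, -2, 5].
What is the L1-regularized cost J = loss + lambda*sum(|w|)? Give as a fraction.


L1 norm = sum(|w|) = 11. J = 16 + 1/5 * 11 = 91/5.

91/5


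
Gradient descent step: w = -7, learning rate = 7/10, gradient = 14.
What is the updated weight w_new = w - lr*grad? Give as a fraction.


w_new = -7 - 7/10 * 14 = -7 - 49/5 = -84/5.

-84/5


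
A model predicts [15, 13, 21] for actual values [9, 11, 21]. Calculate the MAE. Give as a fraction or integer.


MAE = (1/3) * (|9-15|=6 + |11-13|=2 + |21-21|=0). Sum = 8. MAE = 8/3.

8/3


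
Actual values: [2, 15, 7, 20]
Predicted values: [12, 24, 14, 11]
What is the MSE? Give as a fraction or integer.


MSE = (1/4) * ((2-12)^2=100 + (15-24)^2=81 + (7-14)^2=49 + (20-11)^2=81). Sum = 311. MSE = 311/4.

311/4


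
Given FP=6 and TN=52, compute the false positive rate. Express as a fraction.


FPR = FP / (FP + TN) = 6 / 58 = 3/29.

3/29


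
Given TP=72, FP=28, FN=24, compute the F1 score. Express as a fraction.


Precision = 72/100 = 18/25. Recall = 72/96 = 3/4. F1 = 2*P*R/(P+R) = 36/49.

36/49


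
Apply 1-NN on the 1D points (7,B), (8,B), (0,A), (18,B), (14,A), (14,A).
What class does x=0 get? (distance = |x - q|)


Distances: |7-0|=7, |8-0|=8, |0-0|=0, |18-0|=18, |14-0|=14, |14-0|=14. 1 nearest: (0,A). Counts: {'A': 1}. Majority class: A.

A


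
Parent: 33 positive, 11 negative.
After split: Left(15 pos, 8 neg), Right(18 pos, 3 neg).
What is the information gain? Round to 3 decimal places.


H(parent) = 0.8113. H(left) = 0.9321, H(right) = 0.5917. Weighted = (23/44)*0.9321 + (21/44)*0.5917 = 0.7696. IG = 0.8113 - 0.7696 = 0.0417, which rounds to 0.042.

0.042


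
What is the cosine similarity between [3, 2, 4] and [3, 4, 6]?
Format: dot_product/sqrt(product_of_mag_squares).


dot = 41. |a|^2 = 29, |b|^2 = 61. cos = 41/sqrt(1769).

41/sqrt(1769)


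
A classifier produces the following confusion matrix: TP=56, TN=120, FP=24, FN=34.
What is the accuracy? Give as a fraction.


Accuracy = (TP + TN) / (TP + TN + FP + FN) = (56 + 120) / 234 = 88/117.

88/117


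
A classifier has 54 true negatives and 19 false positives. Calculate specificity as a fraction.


Specificity = TN / (TN + FP) = 54 / 73 = 54/73.

54/73


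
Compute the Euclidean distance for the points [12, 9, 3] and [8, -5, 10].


d = sqrt(sum of squared differences). (12-8)^2=16, (9--5)^2=196, (3-10)^2=49. Sum = 261.

sqrt(261)


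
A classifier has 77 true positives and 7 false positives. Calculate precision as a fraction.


Precision = TP / (TP + FP) = 77 / 84 = 11/12.

11/12


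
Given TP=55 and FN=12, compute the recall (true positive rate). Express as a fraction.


Recall = TP / (TP + FN) = 55 / 67 = 55/67.

55/67


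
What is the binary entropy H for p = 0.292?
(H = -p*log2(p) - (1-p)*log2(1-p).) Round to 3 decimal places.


H = -0.292*log2(0.292) - 0.708*log2(0.708) = 0.871.

0.871


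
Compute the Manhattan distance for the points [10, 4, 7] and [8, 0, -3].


d = sum of absolute differences: |10-8|=2 + |4-0|=4 + |7--3|=10 = 16.

16


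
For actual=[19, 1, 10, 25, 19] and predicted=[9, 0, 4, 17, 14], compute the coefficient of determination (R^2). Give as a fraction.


Mean(y) = 74/5. SS_res = 226. SS_tot = 1764/5. R^2 = 1 - 226/(1764/5) = 317/882.

317/882


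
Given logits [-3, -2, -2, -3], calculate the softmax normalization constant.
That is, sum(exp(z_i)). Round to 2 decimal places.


Denom = e^-3=0.0498 + e^-2=0.1353 + e^-2=0.1353 + e^-3=0.0498. Sum = 0.3702, which rounds to 0.37.

0.37


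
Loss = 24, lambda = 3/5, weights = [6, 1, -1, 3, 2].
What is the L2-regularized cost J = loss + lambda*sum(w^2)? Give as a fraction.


L2 sq norm = sum(w^2) = 51. J = 24 + 3/5 * 51 = 273/5.

273/5


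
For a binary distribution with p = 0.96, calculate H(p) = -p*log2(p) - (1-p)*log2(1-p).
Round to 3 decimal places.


H = -0.96*log2(0.96) - 0.04*log2(0.04) = 0.242.

0.242


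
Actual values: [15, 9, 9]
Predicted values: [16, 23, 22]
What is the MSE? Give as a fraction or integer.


MSE = (1/3) * ((15-16)^2=1 + (9-23)^2=196 + (9-22)^2=169). Sum = 366. MSE = 122.

122


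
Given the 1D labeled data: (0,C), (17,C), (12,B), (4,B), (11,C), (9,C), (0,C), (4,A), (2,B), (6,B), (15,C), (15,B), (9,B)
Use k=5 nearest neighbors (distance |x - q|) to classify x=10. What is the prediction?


Distances: |0-10|=10, |17-10|=7, |12-10|=2, |4-10|=6, |11-10|=1, |9-10|=1, |0-10|=10, |4-10|=6, |2-10|=8, |6-10|=4, |15-10|=5, |15-10|=5, |9-10|=1. 5 nearest: (9,B), (11,C), (9,C), (12,B), (6,B). Counts: {'B': 3, 'C': 2}. Majority class: B.

B


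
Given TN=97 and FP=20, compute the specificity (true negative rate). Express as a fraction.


Specificity = TN / (TN + FP) = 97 / 117 = 97/117.

97/117


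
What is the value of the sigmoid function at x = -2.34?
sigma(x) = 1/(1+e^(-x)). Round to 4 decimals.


sigma(-2.34) = 1/(1+e^(2.34)) = 1/(1+10.381237) = 1/11.381237 = 0.0879.

0.0879


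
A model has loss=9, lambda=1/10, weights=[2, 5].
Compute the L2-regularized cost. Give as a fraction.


L2 sq norm = sum(w^2) = 29. J = 9 + 1/10 * 29 = 119/10.

119/10


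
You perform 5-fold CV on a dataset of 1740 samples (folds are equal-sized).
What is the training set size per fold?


Each validation fold has 1740/5 = 348 samples. Training set = 1740 - 348 = 1392.

1392


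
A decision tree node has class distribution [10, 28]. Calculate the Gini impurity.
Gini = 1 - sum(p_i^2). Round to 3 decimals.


Total = 38. Proportions: 10/38, 28/38. sum(p_i^2) = 0.6122. Gini = 1 - 0.6122 = 0.3878, which rounds to 0.388.

0.388


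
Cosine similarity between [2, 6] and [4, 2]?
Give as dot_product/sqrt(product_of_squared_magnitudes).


dot = 20. |a|^2 = 40, |b|^2 = 20. cos = 20/sqrt(800).

20/sqrt(800)


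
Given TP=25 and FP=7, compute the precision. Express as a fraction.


Precision = TP / (TP + FP) = 25 / 32 = 25/32.

25/32


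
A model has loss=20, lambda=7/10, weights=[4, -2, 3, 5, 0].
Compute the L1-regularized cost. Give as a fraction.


L1 norm = sum(|w|) = 14. J = 20 + 7/10 * 14 = 149/5.

149/5


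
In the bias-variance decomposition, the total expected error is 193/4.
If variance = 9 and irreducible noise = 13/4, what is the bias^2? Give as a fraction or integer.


Total error = bias^2 + variance + irreducible noise. So bias^2 = 193/4 - 9 - 13/4 = 36.

36


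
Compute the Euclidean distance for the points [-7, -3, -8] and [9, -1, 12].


d = sqrt(sum of squared differences). (-7-9)^2=256, (-3--1)^2=4, (-8-12)^2=400. Sum = 660.

sqrt(660)


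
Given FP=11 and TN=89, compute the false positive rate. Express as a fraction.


FPR = FP / (FP + TN) = 11 / 100 = 11/100.

11/100


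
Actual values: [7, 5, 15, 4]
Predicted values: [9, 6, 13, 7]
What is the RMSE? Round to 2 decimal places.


MSE = 4.5000. RMSE = sqrt(4.5000) = 2.12.

2.12


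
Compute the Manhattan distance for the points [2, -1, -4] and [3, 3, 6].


d = sum of absolute differences: |2-3|=1 + |-1-3|=4 + |-4-6|=10 = 15.

15


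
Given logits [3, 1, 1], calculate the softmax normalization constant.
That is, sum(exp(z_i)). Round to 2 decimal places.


Denom = e^3=20.0855 + e^1=2.7183 + e^1=2.7183. Sum = 25.5221, which rounds to 25.52.

25.52


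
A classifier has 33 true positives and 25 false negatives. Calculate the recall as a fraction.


Recall = TP / (TP + FN) = 33 / 58 = 33/58.

33/58


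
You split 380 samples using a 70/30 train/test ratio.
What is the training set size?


Test set = 380 * 30% = 114. Training set = 380 - 114 = 266.

266


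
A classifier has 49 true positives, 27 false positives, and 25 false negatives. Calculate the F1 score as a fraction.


Precision = 49/76 = 49/76. Recall = 49/74 = 49/74. F1 = 2*P*R/(P+R) = 49/75.

49/75


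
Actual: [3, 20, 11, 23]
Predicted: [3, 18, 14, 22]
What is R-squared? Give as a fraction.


Mean(y) = 57/4. SS_res = 14. SS_tot = 987/4. R^2 = 1 - 14/(987/4) = 133/141.

133/141


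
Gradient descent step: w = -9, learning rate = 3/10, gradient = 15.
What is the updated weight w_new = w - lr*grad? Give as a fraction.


w_new = -9 - 3/10 * 15 = -9 - 9/2 = -27/2.

-27/2


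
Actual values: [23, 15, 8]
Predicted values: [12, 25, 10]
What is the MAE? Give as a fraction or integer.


MAE = (1/3) * (|23-12|=11 + |15-25|=10 + |8-10|=2). Sum = 23. MAE = 23/3.

23/3


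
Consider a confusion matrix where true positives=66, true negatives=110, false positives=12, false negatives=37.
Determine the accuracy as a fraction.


Accuracy = (TP + TN) / (TP + TN + FP + FN) = (66 + 110) / 225 = 176/225.

176/225


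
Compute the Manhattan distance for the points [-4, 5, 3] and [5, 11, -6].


d = sum of absolute differences: |-4-5|=9 + |5-11|=6 + |3--6|=9 = 24.

24


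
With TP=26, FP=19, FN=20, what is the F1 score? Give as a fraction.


Precision = 26/45 = 26/45. Recall = 26/46 = 13/23. F1 = 2*P*R/(P+R) = 4/7.

4/7


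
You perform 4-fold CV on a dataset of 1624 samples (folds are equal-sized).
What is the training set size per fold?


Each validation fold has 1624/4 = 406 samples. Training set = 1624 - 406 = 1218.

1218


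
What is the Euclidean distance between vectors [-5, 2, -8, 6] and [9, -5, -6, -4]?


d = sqrt(sum of squared differences). (-5-9)^2=196, (2--5)^2=49, (-8--6)^2=4, (6--4)^2=100. Sum = 349.

sqrt(349)


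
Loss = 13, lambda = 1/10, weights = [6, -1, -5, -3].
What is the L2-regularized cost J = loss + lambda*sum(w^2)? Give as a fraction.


L2 sq norm = sum(w^2) = 71. J = 13 + 1/10 * 71 = 201/10.

201/10


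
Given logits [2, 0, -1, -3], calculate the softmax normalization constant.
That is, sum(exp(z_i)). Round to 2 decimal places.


Denom = e^2=7.3891 + e^0=1.0000 + e^-1=0.3679 + e^-3=0.0498. Sum = 8.8068, which rounds to 8.81.

8.81


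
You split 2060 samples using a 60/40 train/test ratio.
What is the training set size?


Test set = 2060 * 40% = 824. Training set = 2060 - 824 = 1236.

1236


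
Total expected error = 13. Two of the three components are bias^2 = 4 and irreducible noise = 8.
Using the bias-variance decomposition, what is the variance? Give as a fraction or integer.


Total error = bias^2 + variance + irreducible noise. So variance = 13 - 4 - 8 = 1.

1


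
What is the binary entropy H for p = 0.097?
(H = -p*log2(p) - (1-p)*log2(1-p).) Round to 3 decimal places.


H = -0.097*log2(0.097) - 0.903*log2(0.903) = 0.459.

0.459


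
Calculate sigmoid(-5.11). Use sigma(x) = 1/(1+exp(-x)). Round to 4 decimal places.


sigma(-5.11) = 1/(1+e^(5.11)) = 1/(1+165.670355) = 1/166.670355 = 0.0060.

0.0060


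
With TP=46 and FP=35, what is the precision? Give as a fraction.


Precision = TP / (TP + FP) = 46 / 81 = 46/81.

46/81


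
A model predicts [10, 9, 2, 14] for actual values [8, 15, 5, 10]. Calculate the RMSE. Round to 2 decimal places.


MSE = 16.2500. RMSE = sqrt(16.2500) = 4.03.

4.03


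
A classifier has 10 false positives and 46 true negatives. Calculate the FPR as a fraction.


FPR = FP / (FP + TN) = 10 / 56 = 5/28.

5/28


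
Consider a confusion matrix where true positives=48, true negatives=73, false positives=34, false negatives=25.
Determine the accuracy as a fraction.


Accuracy = (TP + TN) / (TP + TN + FP + FN) = (48 + 73) / 180 = 121/180.

121/180


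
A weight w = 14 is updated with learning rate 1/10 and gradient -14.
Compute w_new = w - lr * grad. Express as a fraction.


w_new = 14 - 1/10 * -14 = 14 - -7/5 = 77/5.

77/5


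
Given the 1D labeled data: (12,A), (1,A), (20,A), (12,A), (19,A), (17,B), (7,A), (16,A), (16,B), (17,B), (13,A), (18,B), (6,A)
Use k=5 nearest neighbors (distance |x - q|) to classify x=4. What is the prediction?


Distances: |12-4|=8, |1-4|=3, |20-4|=16, |12-4|=8, |19-4|=15, |17-4|=13, |7-4|=3, |16-4|=12, |16-4|=12, |17-4|=13, |13-4|=9, |18-4|=14, |6-4|=2. 5 nearest: (6,A), (1,A), (7,A), (12,A), (12,A). Counts: {'A': 5}. Majority class: A.

A


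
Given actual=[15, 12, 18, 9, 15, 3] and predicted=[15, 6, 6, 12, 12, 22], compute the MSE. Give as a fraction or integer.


MSE = (1/6) * ((15-15)^2=0 + (12-6)^2=36 + (18-6)^2=144 + (9-12)^2=9 + (15-12)^2=9 + (3-22)^2=361). Sum = 559. MSE = 559/6.

559/6


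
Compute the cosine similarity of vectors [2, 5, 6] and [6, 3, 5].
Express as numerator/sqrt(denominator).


dot = 57. |a|^2 = 65, |b|^2 = 70. cos = 57/sqrt(4550).

57/sqrt(4550)


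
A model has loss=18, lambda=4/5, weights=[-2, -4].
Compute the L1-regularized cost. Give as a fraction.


L1 norm = sum(|w|) = 6. J = 18 + 4/5 * 6 = 114/5.

114/5


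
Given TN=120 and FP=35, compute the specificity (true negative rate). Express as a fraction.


Specificity = TN / (TN + FP) = 120 / 155 = 24/31.

24/31


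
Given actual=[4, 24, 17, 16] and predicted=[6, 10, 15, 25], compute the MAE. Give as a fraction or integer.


MAE = (1/4) * (|4-6|=2 + |24-10|=14 + |17-15|=2 + |16-25|=9). Sum = 27. MAE = 27/4.

27/4


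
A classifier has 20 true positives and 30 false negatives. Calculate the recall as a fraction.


Recall = TP / (TP + FN) = 20 / 50 = 2/5.

2/5


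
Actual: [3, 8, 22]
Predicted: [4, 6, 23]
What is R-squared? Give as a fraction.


Mean(y) = 11. SS_res = 6. SS_tot = 194. R^2 = 1 - 6/(194) = 94/97.

94/97


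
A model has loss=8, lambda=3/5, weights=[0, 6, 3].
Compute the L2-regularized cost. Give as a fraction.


L2 sq norm = sum(w^2) = 45. J = 8 + 3/5 * 45 = 35.

35


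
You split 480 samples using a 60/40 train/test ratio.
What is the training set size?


Test set = 480 * 40% = 192. Training set = 480 - 192 = 288.

288


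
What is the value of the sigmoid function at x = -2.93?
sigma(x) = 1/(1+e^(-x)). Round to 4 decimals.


sigma(-2.93) = 1/(1+e^(2.93)) = 1/(1+18.727630) = 1/19.727630 = 0.0507.

0.0507


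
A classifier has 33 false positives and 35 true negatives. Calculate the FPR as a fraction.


FPR = FP / (FP + TN) = 33 / 68 = 33/68.

33/68


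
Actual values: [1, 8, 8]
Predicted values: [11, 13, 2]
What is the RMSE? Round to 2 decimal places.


MSE = 53.6667. RMSE = sqrt(53.6667) = 7.33.

7.33


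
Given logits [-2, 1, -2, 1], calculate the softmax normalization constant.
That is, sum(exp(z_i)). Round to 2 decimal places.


Denom = e^-2=0.1353 + e^1=2.7183 + e^-2=0.1353 + e^1=2.7183. Sum = 5.7072, which rounds to 5.71.

5.71


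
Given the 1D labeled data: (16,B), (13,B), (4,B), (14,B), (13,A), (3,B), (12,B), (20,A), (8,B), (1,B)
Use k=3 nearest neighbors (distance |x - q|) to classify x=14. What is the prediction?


Distances: |16-14|=2, |13-14|=1, |4-14|=10, |14-14|=0, |13-14|=1, |3-14|=11, |12-14|=2, |20-14|=6, |8-14|=6, |1-14|=13. 3 nearest: (14,B), (13,A), (13,B). Counts: {'B': 2, 'A': 1}. Majority class: B.

B


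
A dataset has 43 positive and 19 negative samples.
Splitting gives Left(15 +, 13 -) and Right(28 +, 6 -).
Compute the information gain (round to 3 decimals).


H(parent) = 0.8890. H(left) = 0.9963, H(right) = 0.6723. Weighted = (28/62)*0.9963 + (34/62)*0.6723 = 0.8186. IG = 0.8890 - 0.8186 = 0.0704, which rounds to 0.070.

0.070


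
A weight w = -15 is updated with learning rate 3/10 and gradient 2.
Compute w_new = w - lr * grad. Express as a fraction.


w_new = -15 - 3/10 * 2 = -15 - 3/5 = -78/5.

-78/5


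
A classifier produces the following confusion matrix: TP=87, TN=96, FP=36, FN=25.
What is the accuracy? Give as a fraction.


Accuracy = (TP + TN) / (TP + TN + FP + FN) = (87 + 96) / 244 = 3/4.

3/4


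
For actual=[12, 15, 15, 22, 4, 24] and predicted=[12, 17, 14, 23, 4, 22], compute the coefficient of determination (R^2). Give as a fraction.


Mean(y) = 46/3. SS_res = 10. SS_tot = 778/3. R^2 = 1 - 10/(778/3) = 374/389.

374/389


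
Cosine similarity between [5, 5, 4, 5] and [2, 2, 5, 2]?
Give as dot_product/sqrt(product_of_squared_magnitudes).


dot = 50. |a|^2 = 91, |b|^2 = 37. cos = 50/sqrt(3367).

50/sqrt(3367)


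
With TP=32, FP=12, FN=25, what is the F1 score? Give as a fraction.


Precision = 32/44 = 8/11. Recall = 32/57 = 32/57. F1 = 2*P*R/(P+R) = 64/101.

64/101


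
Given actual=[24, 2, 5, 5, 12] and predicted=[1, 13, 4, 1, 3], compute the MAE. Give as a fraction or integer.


MAE = (1/5) * (|24-1|=23 + |2-13|=11 + |5-4|=1 + |5-1|=4 + |12-3|=9). Sum = 48. MAE = 48/5.

48/5


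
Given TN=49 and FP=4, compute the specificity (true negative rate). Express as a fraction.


Specificity = TN / (TN + FP) = 49 / 53 = 49/53.

49/53


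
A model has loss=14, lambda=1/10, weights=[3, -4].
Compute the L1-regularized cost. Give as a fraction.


L1 norm = sum(|w|) = 7. J = 14 + 1/10 * 7 = 147/10.

147/10


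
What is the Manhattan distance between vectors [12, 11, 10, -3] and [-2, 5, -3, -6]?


d = sum of absolute differences: |12--2|=14 + |11-5|=6 + |10--3|=13 + |-3--6|=3 = 36.

36


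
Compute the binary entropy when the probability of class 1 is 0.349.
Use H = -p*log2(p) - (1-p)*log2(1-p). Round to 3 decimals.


H = -0.349*log2(0.349) - 0.651*log2(0.651) = 0.933.

0.933


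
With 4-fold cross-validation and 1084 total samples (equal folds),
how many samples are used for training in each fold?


Each validation fold has 1084/4 = 271 samples. Training set = 1084 - 271 = 813.

813


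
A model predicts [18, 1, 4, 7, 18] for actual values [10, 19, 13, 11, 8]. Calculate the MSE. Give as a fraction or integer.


MSE = (1/5) * ((10-18)^2=64 + (19-1)^2=324 + (13-4)^2=81 + (11-7)^2=16 + (8-18)^2=100). Sum = 585. MSE = 117.

117


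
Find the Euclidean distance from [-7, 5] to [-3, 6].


d = sqrt(sum of squared differences). (-7--3)^2=16, (5-6)^2=1. Sum = 17.

sqrt(17)


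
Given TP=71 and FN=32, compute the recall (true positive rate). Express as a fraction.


Recall = TP / (TP + FN) = 71 / 103 = 71/103.

71/103


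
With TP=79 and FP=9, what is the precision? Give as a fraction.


Precision = TP / (TP + FP) = 79 / 88 = 79/88.

79/88


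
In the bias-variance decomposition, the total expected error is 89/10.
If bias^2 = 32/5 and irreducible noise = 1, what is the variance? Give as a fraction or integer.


Total error = bias^2 + variance + irreducible noise. So variance = 89/10 - 32/5 - 1 = 3/2.

3/2


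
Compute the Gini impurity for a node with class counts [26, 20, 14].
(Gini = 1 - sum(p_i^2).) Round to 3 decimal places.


Total = 60. Proportions: 26/60, 20/60, 14/60. sum(p_i^2) = 0.3533. Gini = 1 - 0.3533 = 0.6467, which rounds to 0.647.

0.647


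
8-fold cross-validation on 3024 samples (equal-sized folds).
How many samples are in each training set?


Each validation fold has 3024/8 = 378 samples. Training set = 3024 - 378 = 2646.

2646


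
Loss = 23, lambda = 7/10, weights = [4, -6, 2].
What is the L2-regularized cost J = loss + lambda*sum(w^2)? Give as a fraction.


L2 sq norm = sum(w^2) = 56. J = 23 + 7/10 * 56 = 311/5.

311/5


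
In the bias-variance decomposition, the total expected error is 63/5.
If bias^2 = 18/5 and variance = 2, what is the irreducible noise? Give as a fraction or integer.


Total error = bias^2 + variance + irreducible noise. So irreducible noise = 63/5 - 18/5 - 2 = 7.

7


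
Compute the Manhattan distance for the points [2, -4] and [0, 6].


d = sum of absolute differences: |2-0|=2 + |-4-6|=10 = 12.

12


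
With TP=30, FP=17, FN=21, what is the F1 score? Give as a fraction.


Precision = 30/47 = 30/47. Recall = 30/51 = 10/17. F1 = 2*P*R/(P+R) = 30/49.

30/49


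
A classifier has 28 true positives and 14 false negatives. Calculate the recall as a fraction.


Recall = TP / (TP + FN) = 28 / 42 = 2/3.

2/3


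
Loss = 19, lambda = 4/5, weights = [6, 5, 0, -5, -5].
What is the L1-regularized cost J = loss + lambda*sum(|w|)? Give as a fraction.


L1 norm = sum(|w|) = 21. J = 19 + 4/5 * 21 = 179/5.

179/5


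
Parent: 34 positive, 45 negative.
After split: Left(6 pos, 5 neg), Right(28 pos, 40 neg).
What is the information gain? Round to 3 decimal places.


H(parent) = 0.9860. H(left) = 0.9940, H(right) = 0.9774. Weighted = (11/79)*0.9940 + (68/79)*0.9774 = 0.9797. IG = 0.9860 - 0.9797 = 0.0063, which rounds to 0.006.

0.006


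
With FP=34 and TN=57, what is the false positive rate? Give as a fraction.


FPR = FP / (FP + TN) = 34 / 91 = 34/91.

34/91


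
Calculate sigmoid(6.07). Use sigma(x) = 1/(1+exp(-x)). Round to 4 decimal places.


sigma(6.07) = 1/(1+e^(-6.07)) = 1/(1+0.002311) = 1/1.002311 = 0.9977.

0.9977


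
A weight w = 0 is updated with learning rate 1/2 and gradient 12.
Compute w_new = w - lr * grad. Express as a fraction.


w_new = 0 - 1/2 * 12 = 0 - 6 = -6.

-6


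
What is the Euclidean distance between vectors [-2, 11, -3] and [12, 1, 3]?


d = sqrt(sum of squared differences). (-2-12)^2=196, (11-1)^2=100, (-3-3)^2=36. Sum = 332.

sqrt(332)


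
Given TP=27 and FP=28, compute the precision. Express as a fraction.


Precision = TP / (TP + FP) = 27 / 55 = 27/55.

27/55


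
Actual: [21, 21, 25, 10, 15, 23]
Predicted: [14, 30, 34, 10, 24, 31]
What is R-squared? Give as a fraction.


Mean(y) = 115/6. SS_res = 356. SS_tot = 941/6. R^2 = 1 - 356/(941/6) = -1195/941.

-1195/941


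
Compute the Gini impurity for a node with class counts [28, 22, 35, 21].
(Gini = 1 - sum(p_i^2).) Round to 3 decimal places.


Total = 106. Proportions: 28/106, 22/106, 35/106, 21/106. sum(p_i^2) = 0.2611. Gini = 1 - 0.2611 = 0.7389, which rounds to 0.739.

0.739


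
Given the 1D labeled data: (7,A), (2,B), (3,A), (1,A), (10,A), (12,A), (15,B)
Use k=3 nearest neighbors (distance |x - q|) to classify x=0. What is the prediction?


Distances: |7-0|=7, |2-0|=2, |3-0|=3, |1-0|=1, |10-0|=10, |12-0|=12, |15-0|=15. 3 nearest: (1,A), (2,B), (3,A). Counts: {'A': 2, 'B': 1}. Majority class: A.

A


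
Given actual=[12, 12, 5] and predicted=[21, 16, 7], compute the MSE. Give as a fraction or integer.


MSE = (1/3) * ((12-21)^2=81 + (12-16)^2=16 + (5-7)^2=4). Sum = 101. MSE = 101/3.

101/3


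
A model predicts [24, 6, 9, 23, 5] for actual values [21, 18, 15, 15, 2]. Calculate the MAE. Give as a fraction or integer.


MAE = (1/5) * (|21-24|=3 + |18-6|=12 + |15-9|=6 + |15-23|=8 + |2-5|=3). Sum = 32. MAE = 32/5.

32/5


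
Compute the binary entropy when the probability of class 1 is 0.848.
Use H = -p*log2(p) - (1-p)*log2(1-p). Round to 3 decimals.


H = -0.848*log2(0.848) - 0.152*log2(0.152) = 0.615.

0.615


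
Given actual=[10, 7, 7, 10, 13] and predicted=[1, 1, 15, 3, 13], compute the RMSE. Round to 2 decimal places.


MSE = 46.0000. RMSE = sqrt(46.0000) = 6.78.

6.78


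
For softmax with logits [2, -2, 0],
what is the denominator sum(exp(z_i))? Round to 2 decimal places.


Denom = e^2=7.3891 + e^-2=0.1353 + e^0=1.0000. Sum = 8.5244, which rounds to 8.52.

8.52


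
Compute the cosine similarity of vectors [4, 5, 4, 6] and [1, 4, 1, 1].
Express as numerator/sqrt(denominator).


dot = 34. |a|^2 = 93, |b|^2 = 19. cos = 34/sqrt(1767).

34/sqrt(1767)


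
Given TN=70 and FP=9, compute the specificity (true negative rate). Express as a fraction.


Specificity = TN / (TN + FP) = 70 / 79 = 70/79.

70/79


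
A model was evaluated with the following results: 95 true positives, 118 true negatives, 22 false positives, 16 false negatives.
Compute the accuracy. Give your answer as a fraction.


Accuracy = (TP + TN) / (TP + TN + FP + FN) = (95 + 118) / 251 = 213/251.

213/251


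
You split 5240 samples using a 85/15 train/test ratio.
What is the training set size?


Test set = 5240 * 15% = 786. Training set = 5240 - 786 = 4454.

4454


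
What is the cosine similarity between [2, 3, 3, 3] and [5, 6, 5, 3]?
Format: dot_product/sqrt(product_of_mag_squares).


dot = 52. |a|^2 = 31, |b|^2 = 95. cos = 52/sqrt(2945).

52/sqrt(2945)


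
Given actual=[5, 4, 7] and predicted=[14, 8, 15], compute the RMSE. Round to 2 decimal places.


MSE = 53.6667. RMSE = sqrt(53.6667) = 7.33.

7.33


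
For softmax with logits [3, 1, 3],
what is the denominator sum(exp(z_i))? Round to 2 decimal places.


Denom = e^3=20.0855 + e^1=2.7183 + e^3=20.0855. Sum = 42.8893, which rounds to 42.89.

42.89


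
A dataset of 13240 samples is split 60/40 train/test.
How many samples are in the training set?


Test set = 13240 * 40% = 5296. Training set = 13240 - 5296 = 7944.

7944


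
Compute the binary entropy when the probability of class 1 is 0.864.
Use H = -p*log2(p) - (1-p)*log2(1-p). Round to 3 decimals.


H = -0.864*log2(0.864) - 0.136*log2(0.136) = 0.574.

0.574


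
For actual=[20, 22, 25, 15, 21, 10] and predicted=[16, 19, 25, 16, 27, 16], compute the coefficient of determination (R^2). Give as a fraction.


Mean(y) = 113/6. SS_res = 98. SS_tot = 881/6. R^2 = 1 - 98/(881/6) = 293/881.

293/881


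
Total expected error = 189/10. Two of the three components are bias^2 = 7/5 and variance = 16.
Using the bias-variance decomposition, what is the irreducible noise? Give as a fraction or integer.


Total error = bias^2 + variance + irreducible noise. So irreducible noise = 189/10 - 7/5 - 16 = 3/2.

3/2


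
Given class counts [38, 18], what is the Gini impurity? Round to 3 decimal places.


Total = 56. Proportions: 38/56, 18/56. sum(p_i^2) = 0.5638. Gini = 1 - 0.5638 = 0.4362, which rounds to 0.436.

0.436


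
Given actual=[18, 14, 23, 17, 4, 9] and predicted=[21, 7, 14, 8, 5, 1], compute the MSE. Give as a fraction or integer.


MSE = (1/6) * ((18-21)^2=9 + (14-7)^2=49 + (23-14)^2=81 + (17-8)^2=81 + (4-5)^2=1 + (9-1)^2=64). Sum = 285. MSE = 95/2.

95/2


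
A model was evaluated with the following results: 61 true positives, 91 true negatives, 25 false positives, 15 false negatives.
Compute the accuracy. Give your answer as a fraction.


Accuracy = (TP + TN) / (TP + TN + FP + FN) = (61 + 91) / 192 = 19/24.

19/24


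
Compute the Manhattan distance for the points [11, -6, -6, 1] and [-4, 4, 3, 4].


d = sum of absolute differences: |11--4|=15 + |-6-4|=10 + |-6-3|=9 + |1-4|=3 = 37.

37


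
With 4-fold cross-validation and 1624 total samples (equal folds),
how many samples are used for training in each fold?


Each validation fold has 1624/4 = 406 samples. Training set = 1624 - 406 = 1218.

1218


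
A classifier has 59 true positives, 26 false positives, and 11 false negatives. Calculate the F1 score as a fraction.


Precision = 59/85 = 59/85. Recall = 59/70 = 59/70. F1 = 2*P*R/(P+R) = 118/155.

118/155


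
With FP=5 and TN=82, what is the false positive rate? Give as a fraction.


FPR = FP / (FP + TN) = 5 / 87 = 5/87.

5/87


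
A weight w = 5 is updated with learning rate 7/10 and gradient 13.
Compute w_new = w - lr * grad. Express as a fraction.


w_new = 5 - 7/10 * 13 = 5 - 91/10 = -41/10.

-41/10


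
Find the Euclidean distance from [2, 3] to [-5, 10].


d = sqrt(sum of squared differences). (2--5)^2=49, (3-10)^2=49. Sum = 98.

sqrt(98)


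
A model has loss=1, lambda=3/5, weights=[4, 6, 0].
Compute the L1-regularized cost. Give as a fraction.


L1 norm = sum(|w|) = 10. J = 1 + 3/5 * 10 = 7.

7


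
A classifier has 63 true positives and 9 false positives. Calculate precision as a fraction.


Precision = TP / (TP + FP) = 63 / 72 = 7/8.

7/8


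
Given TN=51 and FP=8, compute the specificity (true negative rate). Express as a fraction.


Specificity = TN / (TN + FP) = 51 / 59 = 51/59.

51/59


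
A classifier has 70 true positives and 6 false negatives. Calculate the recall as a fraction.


Recall = TP / (TP + FN) = 70 / 76 = 35/38.

35/38


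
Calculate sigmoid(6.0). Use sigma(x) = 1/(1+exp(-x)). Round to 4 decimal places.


sigma(6.0) = 1/(1+e^(-6.0)) = 1/(1+0.002479) = 1/1.002479 = 0.9975.

0.9975


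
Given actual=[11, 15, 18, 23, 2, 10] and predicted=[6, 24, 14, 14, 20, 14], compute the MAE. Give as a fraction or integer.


MAE = (1/6) * (|11-6|=5 + |15-24|=9 + |18-14|=4 + |23-14|=9 + |2-20|=18 + |10-14|=4). Sum = 49. MAE = 49/6.

49/6


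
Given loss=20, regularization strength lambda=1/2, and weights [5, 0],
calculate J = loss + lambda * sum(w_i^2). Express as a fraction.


L2 sq norm = sum(w^2) = 25. J = 20 + 1/2 * 25 = 65/2.

65/2


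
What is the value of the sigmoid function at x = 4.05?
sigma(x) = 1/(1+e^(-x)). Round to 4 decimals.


sigma(4.05) = 1/(1+e^(-4.05)) = 1/(1+0.017422) = 1/1.017422 = 0.9829.

0.9829


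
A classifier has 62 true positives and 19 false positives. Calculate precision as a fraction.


Precision = TP / (TP + FP) = 62 / 81 = 62/81.

62/81


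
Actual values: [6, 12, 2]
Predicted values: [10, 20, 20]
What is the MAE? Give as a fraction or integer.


MAE = (1/3) * (|6-10|=4 + |12-20|=8 + |2-20|=18). Sum = 30. MAE = 10.

10


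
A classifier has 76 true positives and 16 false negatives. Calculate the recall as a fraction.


Recall = TP / (TP + FN) = 76 / 92 = 19/23.

19/23


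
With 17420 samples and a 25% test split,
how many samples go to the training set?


Test set = 17420 * 25% = 4355. Training set = 17420 - 4355 = 13065.

13065


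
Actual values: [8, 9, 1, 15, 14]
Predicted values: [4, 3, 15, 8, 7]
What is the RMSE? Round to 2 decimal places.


MSE = 69.2000. RMSE = sqrt(69.2000) = 8.32.

8.32


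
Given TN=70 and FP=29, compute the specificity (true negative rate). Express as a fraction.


Specificity = TN / (TN + FP) = 70 / 99 = 70/99.

70/99


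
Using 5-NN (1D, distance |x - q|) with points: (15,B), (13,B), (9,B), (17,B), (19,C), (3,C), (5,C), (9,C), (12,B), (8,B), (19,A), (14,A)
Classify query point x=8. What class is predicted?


Distances: |15-8|=7, |13-8|=5, |9-8|=1, |17-8|=9, |19-8|=11, |3-8|=5, |5-8|=3, |9-8|=1, |12-8|=4, |8-8|=0, |19-8|=11, |14-8|=6. 5 nearest: (8,B), (9,B), (9,C), (5,C), (12,B). Counts: {'B': 3, 'C': 2}. Majority class: B.

B


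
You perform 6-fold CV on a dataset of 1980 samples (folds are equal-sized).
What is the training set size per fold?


Each validation fold has 1980/6 = 330 samples. Training set = 1980 - 330 = 1650.

1650


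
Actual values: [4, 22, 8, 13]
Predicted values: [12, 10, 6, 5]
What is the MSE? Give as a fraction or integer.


MSE = (1/4) * ((4-12)^2=64 + (22-10)^2=144 + (8-6)^2=4 + (13-5)^2=64). Sum = 276. MSE = 69.

69


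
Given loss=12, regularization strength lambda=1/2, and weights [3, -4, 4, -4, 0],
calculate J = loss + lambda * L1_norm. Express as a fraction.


L1 norm = sum(|w|) = 15. J = 12 + 1/2 * 15 = 39/2.

39/2


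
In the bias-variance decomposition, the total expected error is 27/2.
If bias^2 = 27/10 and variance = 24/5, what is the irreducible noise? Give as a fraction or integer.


Total error = bias^2 + variance + irreducible noise. So irreducible noise = 27/2 - 27/10 - 24/5 = 6.

6


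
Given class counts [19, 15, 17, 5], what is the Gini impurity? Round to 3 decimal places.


Total = 56. Proportions: 19/56, 15/56, 17/56, 5/56. sum(p_i^2) = 0.2870. Gini = 1 - 0.2870 = 0.7130, which rounds to 0.713.

0.713


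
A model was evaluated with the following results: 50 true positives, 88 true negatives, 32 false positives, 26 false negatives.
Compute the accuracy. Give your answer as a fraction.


Accuracy = (TP + TN) / (TP + TN + FP + FN) = (50 + 88) / 196 = 69/98.

69/98


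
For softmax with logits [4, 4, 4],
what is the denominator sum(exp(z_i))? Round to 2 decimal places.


Denom = e^4=54.5982 + e^4=54.5982 + e^4=54.5982. Sum = 163.7946, which rounds to 163.79.

163.79


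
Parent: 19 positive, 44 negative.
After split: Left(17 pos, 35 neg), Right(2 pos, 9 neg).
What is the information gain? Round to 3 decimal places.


H(parent) = 0.8832. H(left) = 0.9118, H(right) = 0.6840. Weighted = (52/63)*0.9118 + (11/63)*0.6840 = 0.8720. IG = 0.8832 - 0.8720 = 0.0112, which rounds to 0.011.

0.011


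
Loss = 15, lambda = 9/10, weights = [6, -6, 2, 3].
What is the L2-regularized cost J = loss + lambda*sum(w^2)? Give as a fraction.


L2 sq norm = sum(w^2) = 85. J = 15 + 9/10 * 85 = 183/2.

183/2


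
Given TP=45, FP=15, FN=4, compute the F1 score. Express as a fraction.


Precision = 45/60 = 3/4. Recall = 45/49 = 45/49. F1 = 2*P*R/(P+R) = 90/109.

90/109


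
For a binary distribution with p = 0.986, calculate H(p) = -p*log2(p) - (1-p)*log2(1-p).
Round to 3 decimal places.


H = -0.986*log2(0.986) - 0.014*log2(0.014) = 0.106.

0.106


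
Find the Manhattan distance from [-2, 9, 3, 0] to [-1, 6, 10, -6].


d = sum of absolute differences: |-2--1|=1 + |9-6|=3 + |3-10|=7 + |0--6|=6 = 17.

17


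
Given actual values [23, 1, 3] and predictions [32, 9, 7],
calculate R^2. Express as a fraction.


Mean(y) = 9. SS_res = 161. SS_tot = 296. R^2 = 1 - 161/(296) = 135/296.

135/296


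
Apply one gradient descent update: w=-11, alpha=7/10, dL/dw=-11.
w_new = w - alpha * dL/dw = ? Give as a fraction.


w_new = -11 - 7/10 * -11 = -11 - -77/10 = -33/10.

-33/10


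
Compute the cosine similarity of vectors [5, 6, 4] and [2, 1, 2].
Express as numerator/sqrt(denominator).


dot = 24. |a|^2 = 77, |b|^2 = 9. cos = 24/sqrt(693).

24/sqrt(693)


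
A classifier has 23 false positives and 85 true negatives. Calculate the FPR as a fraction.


FPR = FP / (FP + TN) = 23 / 108 = 23/108.

23/108


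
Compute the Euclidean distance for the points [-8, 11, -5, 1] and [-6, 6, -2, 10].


d = sqrt(sum of squared differences). (-8--6)^2=4, (11-6)^2=25, (-5--2)^2=9, (1-10)^2=81. Sum = 119.

sqrt(119)


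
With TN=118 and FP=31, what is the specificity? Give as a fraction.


Specificity = TN / (TN + FP) = 118 / 149 = 118/149.

118/149


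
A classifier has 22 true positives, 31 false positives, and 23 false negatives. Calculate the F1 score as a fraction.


Precision = 22/53 = 22/53. Recall = 22/45 = 22/45. F1 = 2*P*R/(P+R) = 22/49.

22/49


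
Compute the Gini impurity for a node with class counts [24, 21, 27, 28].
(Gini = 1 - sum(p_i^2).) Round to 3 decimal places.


Total = 100. Proportions: 24/100, 21/100, 27/100, 28/100. sum(p_i^2) = 0.2530. Gini = 1 - 0.2530 = 0.7470, which rounds to 0.747.

0.747


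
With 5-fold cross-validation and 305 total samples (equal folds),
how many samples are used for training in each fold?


Each validation fold has 305/5 = 61 samples. Training set = 305 - 61 = 244.

244


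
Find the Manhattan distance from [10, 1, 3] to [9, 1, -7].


d = sum of absolute differences: |10-9|=1 + |1-1|=0 + |3--7|=10 = 11.

11


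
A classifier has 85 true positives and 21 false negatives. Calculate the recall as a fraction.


Recall = TP / (TP + FN) = 85 / 106 = 85/106.

85/106


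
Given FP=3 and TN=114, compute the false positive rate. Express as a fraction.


FPR = FP / (FP + TN) = 3 / 117 = 1/39.

1/39


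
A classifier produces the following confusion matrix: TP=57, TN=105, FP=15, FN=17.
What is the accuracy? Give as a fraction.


Accuracy = (TP + TN) / (TP + TN + FP + FN) = (57 + 105) / 194 = 81/97.

81/97


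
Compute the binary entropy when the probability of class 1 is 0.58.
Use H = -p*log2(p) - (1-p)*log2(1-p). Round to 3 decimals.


H = -0.58*log2(0.58) - 0.42*log2(0.42) = 0.981.

0.981
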